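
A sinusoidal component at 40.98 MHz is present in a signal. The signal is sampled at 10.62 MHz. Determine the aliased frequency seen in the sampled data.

1.5 MHz

40.98 MHz mod fs = 9.12 MHz.
9.12 MHz > fs/2 = 5.31 MHz, folds to fs − 9.12 MHz = 1.5 MHz.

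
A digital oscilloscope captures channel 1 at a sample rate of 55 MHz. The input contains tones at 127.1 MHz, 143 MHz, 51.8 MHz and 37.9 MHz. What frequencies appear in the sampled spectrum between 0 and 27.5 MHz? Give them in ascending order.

fs/2 = 27.5 MHz.
127.1 MHz mod fs = 17.1 MHz.
17.1 MHz ≤ fs/2 = 27.5 MHz, appears at 17.1 MHz.
143 MHz mod fs = 33 MHz.
33 MHz > fs/2 = 27.5 MHz, folds to fs − 33 MHz = 22 MHz.
51.8 MHz > fs/2 = 27.5 MHz, folds to fs − 51.8 MHz = 3.2 MHz.
37.9 MHz > fs/2 = 27.5 MHz, folds to fs − 37.9 MHz = 17.1 MHz.
Distinct values: {3.2 MHz, 17.1 MHz, 22 MHz}.

3.2 MHz, 17.1 MHz, 22 MHz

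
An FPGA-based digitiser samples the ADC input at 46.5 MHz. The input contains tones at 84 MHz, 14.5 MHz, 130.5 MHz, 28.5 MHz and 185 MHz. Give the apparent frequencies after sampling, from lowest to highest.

1 MHz, 9 MHz, 14.5 MHz, 18 MHz

fs/2 = 23.25 MHz.
84 MHz mod fs = 37.5 MHz.
37.5 MHz > fs/2 = 23.25 MHz, folds to fs − 37.5 MHz = 9 MHz.
14.5 MHz ≤ fs/2 = 23.25 MHz, passes unchanged.
130.5 MHz mod fs = 37.5 MHz.
37.5 MHz > fs/2 = 23.25 MHz, folds to fs − 37.5 MHz = 9 MHz.
28.5 MHz > fs/2 = 23.25 MHz, folds to fs − 28.5 MHz = 18 MHz.
185 MHz mod fs = 45.5 MHz.
45.5 MHz > fs/2 = 23.25 MHz, folds to fs − 45.5 MHz = 1 MHz.
Distinct values: {1 MHz, 9 MHz, 14.5 MHz, 18 MHz}.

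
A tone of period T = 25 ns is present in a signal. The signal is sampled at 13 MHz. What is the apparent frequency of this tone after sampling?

T = 25 ns → f = 1/T = 40 MHz.
40 MHz mod fs = 1 MHz.
1 MHz ≤ fs/2 = 6.5 MHz, appears at 1 MHz.

1 MHz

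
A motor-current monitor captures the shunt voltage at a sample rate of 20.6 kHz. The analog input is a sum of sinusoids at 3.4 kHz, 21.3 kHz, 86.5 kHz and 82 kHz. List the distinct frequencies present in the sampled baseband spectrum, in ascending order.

fs/2 = 10.3 kHz.
3.4 kHz ≤ fs/2 = 10.3 kHz, passes unchanged.
21.3 kHz mod fs = 0.7 kHz.
0.7 kHz ≤ fs/2 = 10.3 kHz, appears at 0.7 kHz.
86.5 kHz mod fs = 4.1 kHz.
4.1 kHz ≤ fs/2 = 10.3 kHz, appears at 4.1 kHz.
82 kHz mod fs = 20.2 kHz.
20.2 kHz > fs/2 = 10.3 kHz, folds to fs − 20.2 kHz = 0.4 kHz.
Distinct values: {0.4 kHz, 0.7 kHz, 3.4 kHz, 4.1 kHz}.

0.4 kHz, 0.7 kHz, 3.4 kHz, 4.1 kHz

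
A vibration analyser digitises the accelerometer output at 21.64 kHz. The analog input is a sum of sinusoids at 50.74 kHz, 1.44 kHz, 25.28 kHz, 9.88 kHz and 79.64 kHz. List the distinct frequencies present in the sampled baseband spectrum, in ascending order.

fs/2 = 10.82 kHz.
50.74 kHz mod fs = 7.46 kHz.
7.46 kHz ≤ fs/2 = 10.82 kHz, appears at 7.46 kHz.
1.44 kHz ≤ fs/2 = 10.82 kHz, passes unchanged.
25.28 kHz mod fs = 3.64 kHz.
3.64 kHz ≤ fs/2 = 10.82 kHz, appears at 3.64 kHz.
9.88 kHz ≤ fs/2 = 10.82 kHz, passes unchanged.
79.64 kHz mod fs = 14.72 kHz.
14.72 kHz > fs/2 = 10.82 kHz, folds to fs − 14.72 kHz = 6.92 kHz.
Distinct values: {1.44 kHz, 3.64 kHz, 6.92 kHz, 7.46 kHz, 9.88 kHz}.

1.44 kHz, 3.64 kHz, 6.92 kHz, 7.46 kHz, 9.88 kHz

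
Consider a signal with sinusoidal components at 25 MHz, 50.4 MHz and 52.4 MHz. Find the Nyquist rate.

Highest-frequency component: 52.4 MHz.
Nyquist rate = 2 × 52.4 MHz = 104.8 MHz.

104.8 MHz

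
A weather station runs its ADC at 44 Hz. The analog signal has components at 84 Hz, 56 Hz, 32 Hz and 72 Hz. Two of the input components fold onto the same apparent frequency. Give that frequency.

12 Hz

fs/2 = 22 Hz.
84 Hz mod fs = 40 Hz.
40 Hz > fs/2 = 22 Hz, folds to fs − 40 Hz = 4 Hz.
56 Hz mod fs = 12 Hz.
12 Hz ≤ fs/2 = 22 Hz, appears at 12 Hz.
32 Hz > fs/2 = 22 Hz, folds to fs − 32 Hz = 12 Hz.
72 Hz mod fs = 28 Hz.
28 Hz > fs/2 = 22 Hz, folds to fs − 28 Hz = 16 Hz.
32 Hz and 56 Hz both map to 12 Hz.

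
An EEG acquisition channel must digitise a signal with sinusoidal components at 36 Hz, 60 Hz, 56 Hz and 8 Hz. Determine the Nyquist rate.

120 Hz

Highest-frequency component: 60 Hz.
Nyquist rate = 2 × 60 Hz = 120 Hz.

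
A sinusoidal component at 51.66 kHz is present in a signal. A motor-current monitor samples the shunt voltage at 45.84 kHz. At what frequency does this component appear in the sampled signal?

5.82 kHz

51.66 kHz mod fs = 5.82 kHz.
5.82 kHz ≤ fs/2 = 22.92 kHz, appears at 5.82 kHz.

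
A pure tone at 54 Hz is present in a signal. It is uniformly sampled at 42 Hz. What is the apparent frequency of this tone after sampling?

12 Hz

54 Hz mod fs = 12 Hz.
12 Hz ≤ fs/2 = 21 Hz, appears at 12 Hz.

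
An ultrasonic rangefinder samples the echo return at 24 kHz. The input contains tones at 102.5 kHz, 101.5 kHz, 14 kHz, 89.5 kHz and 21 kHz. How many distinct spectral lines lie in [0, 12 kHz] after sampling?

4

fs/2 = 12 kHz.
102.5 kHz mod fs = 6.5 kHz.
6.5 kHz ≤ fs/2 = 12 kHz, appears at 6.5 kHz.
101.5 kHz mod fs = 5.5 kHz.
5.5 kHz ≤ fs/2 = 12 kHz, appears at 5.5 kHz.
14 kHz > fs/2 = 12 kHz, folds to fs − 14 kHz = 10 kHz.
89.5 kHz mod fs = 17.5 kHz.
17.5 kHz > fs/2 = 12 kHz, folds to fs − 17.5 kHz = 6.5 kHz.
21 kHz > fs/2 = 12 kHz, folds to fs − 21 kHz = 3 kHz.
Distinct values: {3 kHz, 5.5 kHz, 6.5 kHz, 10 kHz} → 4.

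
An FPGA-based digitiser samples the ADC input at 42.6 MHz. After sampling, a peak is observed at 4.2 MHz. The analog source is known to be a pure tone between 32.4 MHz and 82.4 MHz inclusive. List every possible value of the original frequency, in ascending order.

Frequencies that alias to 4.2 MHz are k·fs ± 4.2 MHz for integer k ≥ 0.
k=0: 4.2 MHz.
k=1: 38.4 MHz, 46.8 MHz.
k=2: 81 MHz, 89.4 MHz.
k=3: 123.6 MHz, 132 MHz.
Within [32.4 MHz, 82.4 MHz]: 38.4 MHz, 46.8 MHz, 81 MHz.

38.4 MHz, 46.8 MHz, 81 MHz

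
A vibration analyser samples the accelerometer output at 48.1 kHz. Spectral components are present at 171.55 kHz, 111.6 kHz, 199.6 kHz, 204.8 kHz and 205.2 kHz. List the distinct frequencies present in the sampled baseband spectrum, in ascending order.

7.2 kHz, 12.4 kHz, 12.8 kHz, 15.4 kHz, 20.85 kHz

fs/2 = 24.05 kHz.
171.55 kHz mod fs = 27.25 kHz.
27.25 kHz > fs/2 = 24.05 kHz, folds to fs − 27.25 kHz = 20.85 kHz.
111.6 kHz mod fs = 15.4 kHz.
15.4 kHz ≤ fs/2 = 24.05 kHz, appears at 15.4 kHz.
199.6 kHz mod fs = 7.2 kHz.
7.2 kHz ≤ fs/2 = 24.05 kHz, appears at 7.2 kHz.
204.8 kHz mod fs = 12.4 kHz.
12.4 kHz ≤ fs/2 = 24.05 kHz, appears at 12.4 kHz.
205.2 kHz mod fs = 12.8 kHz.
12.8 kHz ≤ fs/2 = 24.05 kHz, appears at 12.8 kHz.
Distinct values: {7.2 kHz, 12.4 kHz, 12.8 kHz, 15.4 kHz, 20.85 kHz}.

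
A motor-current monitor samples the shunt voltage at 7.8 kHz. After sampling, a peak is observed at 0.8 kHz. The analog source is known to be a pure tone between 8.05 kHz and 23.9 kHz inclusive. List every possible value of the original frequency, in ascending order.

Frequencies that alias to 0.8 kHz are k·fs ± 0.8 kHz for integer k ≥ 0.
k=0: 0.8 kHz.
k=1: 7 kHz, 8.6 kHz.
k=2: 14.8 kHz, 16.4 kHz.
k=3: 22.6 kHz, 24.2 kHz.
k=4: 30.4 kHz, 32 kHz.
Within [8.05 kHz, 23.9 kHz]: 8.6 kHz, 14.8 kHz, 16.4 kHz, 22.6 kHz.

8.6 kHz, 14.8 kHz, 16.4 kHz, 22.6 kHz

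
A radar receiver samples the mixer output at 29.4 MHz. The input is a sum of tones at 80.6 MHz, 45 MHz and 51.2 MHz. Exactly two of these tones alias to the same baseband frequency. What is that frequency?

fs/2 = 14.7 MHz.
80.6 MHz mod fs = 21.8 MHz.
21.8 MHz > fs/2 = 14.7 MHz, folds to fs − 21.8 MHz = 7.6 MHz.
45 MHz mod fs = 15.6 MHz.
15.6 MHz > fs/2 = 14.7 MHz, folds to fs − 15.6 MHz = 13.8 MHz.
51.2 MHz mod fs = 21.8 MHz.
21.8 MHz > fs/2 = 14.7 MHz, folds to fs − 21.8 MHz = 7.6 MHz.
51.2 MHz and 80.6 MHz both map to 7.6 MHz.

7.6 MHz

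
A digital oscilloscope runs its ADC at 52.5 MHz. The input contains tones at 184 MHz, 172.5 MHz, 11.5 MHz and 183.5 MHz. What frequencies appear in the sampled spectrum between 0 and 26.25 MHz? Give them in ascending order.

fs/2 = 26.25 MHz.
184 MHz mod fs = 26.5 MHz.
26.5 MHz > fs/2 = 26.25 MHz, folds to fs − 26.5 MHz = 26 MHz.
172.5 MHz mod fs = 15 MHz.
15 MHz ≤ fs/2 = 26.25 MHz, appears at 15 MHz.
11.5 MHz ≤ fs/2 = 26.25 MHz, passes unchanged.
183.5 MHz mod fs = 26 MHz.
26 MHz ≤ fs/2 = 26.25 MHz, appears at 26 MHz.
Distinct values: {11.5 MHz, 15 MHz, 26 MHz}.

11.5 MHz, 15 MHz, 26 MHz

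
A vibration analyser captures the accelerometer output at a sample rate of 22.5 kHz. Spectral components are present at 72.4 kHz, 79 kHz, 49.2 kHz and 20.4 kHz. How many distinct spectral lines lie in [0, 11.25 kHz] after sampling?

fs/2 = 11.25 kHz.
72.4 kHz mod fs = 4.9 kHz.
4.9 kHz ≤ fs/2 = 11.25 kHz, appears at 4.9 kHz.
79 kHz mod fs = 11.5 kHz.
11.5 kHz > fs/2 = 11.25 kHz, folds to fs − 11.5 kHz = 11 kHz.
49.2 kHz mod fs = 4.2 kHz.
4.2 kHz ≤ fs/2 = 11.25 kHz, appears at 4.2 kHz.
20.4 kHz > fs/2 = 11.25 kHz, folds to fs − 20.4 kHz = 2.1 kHz.
Distinct values: {2.1 kHz, 4.2 kHz, 4.9 kHz, 11 kHz} → 4.

4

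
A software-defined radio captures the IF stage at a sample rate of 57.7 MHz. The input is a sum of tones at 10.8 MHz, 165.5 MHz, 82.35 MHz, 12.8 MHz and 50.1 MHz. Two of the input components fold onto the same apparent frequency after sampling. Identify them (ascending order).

fs/2 = 28.85 MHz.
10.8 MHz ≤ fs/2 = 28.85 MHz, passes unchanged.
165.5 MHz mod fs = 50.1 MHz.
50.1 MHz > fs/2 = 28.85 MHz, folds to fs − 50.1 MHz = 7.6 MHz.
82.35 MHz mod fs = 24.65 MHz.
24.65 MHz ≤ fs/2 = 28.85 MHz, appears at 24.65 MHz.
12.8 MHz ≤ fs/2 = 28.85 MHz, passes unchanged.
50.1 MHz > fs/2 = 28.85 MHz, folds to fs − 50.1 MHz = 7.6 MHz.
50.1 MHz and 165.5 MHz both map to 7.6 MHz.

50.1 MHz, 165.5 MHz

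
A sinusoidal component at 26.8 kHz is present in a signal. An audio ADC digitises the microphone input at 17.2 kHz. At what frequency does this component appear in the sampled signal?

26.8 kHz mod fs = 9.6 kHz.
9.6 kHz > fs/2 = 8.6 kHz, folds to fs − 9.6 kHz = 7.6 kHz.

7.6 kHz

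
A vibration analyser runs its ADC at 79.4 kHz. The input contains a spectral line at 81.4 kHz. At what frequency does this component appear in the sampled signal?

81.4 kHz mod fs = 2 kHz.
2 kHz ≤ fs/2 = 39.7 kHz, appears at 2 kHz.

2 kHz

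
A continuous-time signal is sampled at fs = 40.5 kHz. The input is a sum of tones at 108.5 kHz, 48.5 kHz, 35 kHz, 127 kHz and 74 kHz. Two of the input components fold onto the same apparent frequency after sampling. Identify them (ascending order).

35 kHz, 127 kHz

fs/2 = 20.25 kHz.
108.5 kHz mod fs = 27.5 kHz.
27.5 kHz > fs/2 = 20.25 kHz, folds to fs − 27.5 kHz = 13 kHz.
48.5 kHz mod fs = 8 kHz.
8 kHz ≤ fs/2 = 20.25 kHz, appears at 8 kHz.
35 kHz > fs/2 = 20.25 kHz, folds to fs − 35 kHz = 5.5 kHz.
127 kHz mod fs = 5.5 kHz.
5.5 kHz ≤ fs/2 = 20.25 kHz, appears at 5.5 kHz.
74 kHz mod fs = 33.5 kHz.
33.5 kHz > fs/2 = 20.25 kHz, folds to fs − 33.5 kHz = 7 kHz.
35 kHz and 127 kHz both map to 5.5 kHz.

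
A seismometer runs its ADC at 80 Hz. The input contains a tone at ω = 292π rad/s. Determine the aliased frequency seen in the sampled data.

ω = 292π rad/s → f = ω/(2π) = 146 Hz.
146 Hz mod fs = 66 Hz.
66 Hz > fs/2 = 40 Hz, folds to fs − 66 Hz = 14 Hz.

14 Hz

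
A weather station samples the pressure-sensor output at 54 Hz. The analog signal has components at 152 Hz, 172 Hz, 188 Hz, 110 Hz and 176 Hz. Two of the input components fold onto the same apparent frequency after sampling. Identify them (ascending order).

fs/2 = 27 Hz.
152 Hz mod fs = 44 Hz.
44 Hz > fs/2 = 27 Hz, folds to fs − 44 Hz = 10 Hz.
172 Hz mod fs = 10 Hz.
10 Hz ≤ fs/2 = 27 Hz, appears at 10 Hz.
188 Hz mod fs = 26 Hz.
26 Hz ≤ fs/2 = 27 Hz, appears at 26 Hz.
110 Hz mod fs = 2 Hz.
2 Hz ≤ fs/2 = 27 Hz, appears at 2 Hz.
176 Hz mod fs = 14 Hz.
14 Hz ≤ fs/2 = 27 Hz, appears at 14 Hz.
152 Hz and 172 Hz both map to 10 Hz.

152 Hz, 172 Hz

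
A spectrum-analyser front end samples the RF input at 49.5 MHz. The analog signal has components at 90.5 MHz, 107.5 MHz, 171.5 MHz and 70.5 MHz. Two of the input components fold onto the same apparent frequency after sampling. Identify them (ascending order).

90.5 MHz, 107.5 MHz

fs/2 = 24.75 MHz.
90.5 MHz mod fs = 41 MHz.
41 MHz > fs/2 = 24.75 MHz, folds to fs − 41 MHz = 8.5 MHz.
107.5 MHz mod fs = 8.5 MHz.
8.5 MHz ≤ fs/2 = 24.75 MHz, appears at 8.5 MHz.
171.5 MHz mod fs = 23 MHz.
23 MHz ≤ fs/2 = 24.75 MHz, appears at 23 MHz.
70.5 MHz mod fs = 21 MHz.
21 MHz ≤ fs/2 = 24.75 MHz, appears at 21 MHz.
90.5 MHz and 107.5 MHz both map to 8.5 MHz.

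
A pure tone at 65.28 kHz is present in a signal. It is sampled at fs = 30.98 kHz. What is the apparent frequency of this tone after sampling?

3.32 kHz

65.28 kHz mod fs = 3.32 kHz.
3.32 kHz ≤ fs/2 = 15.49 kHz, appears at 3.32 kHz.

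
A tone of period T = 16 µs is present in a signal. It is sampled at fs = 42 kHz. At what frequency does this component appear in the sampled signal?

T = 16 µs → f = 1/T = 62.5 kHz.
62.5 kHz mod fs = 20.5 kHz.
20.5 kHz ≤ fs/2 = 21 kHz, appears at 20.5 kHz.

20.5 kHz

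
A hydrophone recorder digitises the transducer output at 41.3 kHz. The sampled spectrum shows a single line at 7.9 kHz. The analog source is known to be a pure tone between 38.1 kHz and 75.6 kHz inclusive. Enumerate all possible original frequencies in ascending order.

Frequencies that alias to 7.9 kHz are k·fs ± 7.9 kHz for integer k ≥ 0.
k=0: 7.9 kHz.
k=1: 33.4 kHz, 49.2 kHz.
k=2: 74.7 kHz, 90.5 kHz.
k=3: 116 kHz, 131.8 kHz.
Within [38.1 kHz, 75.6 kHz]: 49.2 kHz, 74.7 kHz.

49.2 kHz, 74.7 kHz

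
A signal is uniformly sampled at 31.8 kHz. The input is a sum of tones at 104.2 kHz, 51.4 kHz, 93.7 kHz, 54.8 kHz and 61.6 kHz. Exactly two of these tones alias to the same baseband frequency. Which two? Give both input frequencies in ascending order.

fs/2 = 15.9 kHz.
104.2 kHz mod fs = 8.8 kHz.
8.8 kHz ≤ fs/2 = 15.9 kHz, appears at 8.8 kHz.
51.4 kHz mod fs = 19.6 kHz.
19.6 kHz > fs/2 = 15.9 kHz, folds to fs − 19.6 kHz = 12.2 kHz.
93.7 kHz mod fs = 30.1 kHz.
30.1 kHz > fs/2 = 15.9 kHz, folds to fs − 30.1 kHz = 1.7 kHz.
54.8 kHz mod fs = 23 kHz.
23 kHz > fs/2 = 15.9 kHz, folds to fs − 23 kHz = 8.8 kHz.
61.6 kHz mod fs = 29.8 kHz.
29.8 kHz > fs/2 = 15.9 kHz, folds to fs − 29.8 kHz = 2 kHz.
54.8 kHz and 104.2 kHz both map to 8.8 kHz.

54.8 kHz, 104.2 kHz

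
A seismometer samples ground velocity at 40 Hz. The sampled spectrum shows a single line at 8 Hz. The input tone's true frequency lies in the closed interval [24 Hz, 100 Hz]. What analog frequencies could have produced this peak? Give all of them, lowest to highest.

Frequencies that alias to 8 Hz are k·fs ± 8 Hz for integer k ≥ 0.
k=0: 8 Hz.
k=1: 32 Hz, 48 Hz.
k=2: 72 Hz, 88 Hz.
k=3: 112 Hz, 128 Hz.
Within [24 Hz, 100 Hz]: 32 Hz, 48 Hz, 72 Hz, 88 Hz.

32 Hz, 48 Hz, 72 Hz, 88 Hz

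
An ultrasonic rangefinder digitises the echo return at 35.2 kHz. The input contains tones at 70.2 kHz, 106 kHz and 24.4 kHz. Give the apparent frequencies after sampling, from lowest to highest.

fs/2 = 17.6 kHz.
70.2 kHz mod fs = 35 kHz.
35 kHz > fs/2 = 17.6 kHz, folds to fs − 35 kHz = 0.2 kHz.
106 kHz mod fs = 0.4 kHz.
0.4 kHz ≤ fs/2 = 17.6 kHz, appears at 0.4 kHz.
24.4 kHz > fs/2 = 17.6 kHz, folds to fs − 24.4 kHz = 10.8 kHz.
Distinct values: {0.2 kHz, 0.4 kHz, 10.8 kHz}.

0.2 kHz, 0.4 kHz, 10.8 kHz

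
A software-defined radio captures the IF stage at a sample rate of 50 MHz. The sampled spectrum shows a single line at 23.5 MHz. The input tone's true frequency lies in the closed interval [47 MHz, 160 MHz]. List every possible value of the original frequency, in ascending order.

Frequencies that alias to 23.5 MHz are k·fs ± 23.5 MHz for integer k ≥ 0.
k=0: 23.5 MHz.
k=1: 26.5 MHz, 73.5 MHz.
k=2: 76.5 MHz, 123.5 MHz.
k=3: 126.5 MHz, 173.5 MHz.
k=4: 176.5 MHz, 223.5 MHz.
Within [47 MHz, 160 MHz]: 73.5 MHz, 76.5 MHz, 123.5 MHz, 126.5 MHz.

73.5 MHz, 76.5 MHz, 123.5 MHz, 126.5 MHz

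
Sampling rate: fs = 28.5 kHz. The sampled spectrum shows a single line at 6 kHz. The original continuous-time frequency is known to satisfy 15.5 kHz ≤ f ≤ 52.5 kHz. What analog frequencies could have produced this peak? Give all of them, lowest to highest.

Frequencies that alias to 6 kHz are k·fs ± 6 kHz for integer k ≥ 0.
k=0: 6 kHz.
k=1: 22.5 kHz, 34.5 kHz.
k=2: 51 kHz, 63 kHz.
k=3: 79.5 kHz, 91.5 kHz.
Within [15.5 kHz, 52.5 kHz]: 22.5 kHz, 34.5 kHz, 51 kHz.

22.5 kHz, 34.5 kHz, 51 kHz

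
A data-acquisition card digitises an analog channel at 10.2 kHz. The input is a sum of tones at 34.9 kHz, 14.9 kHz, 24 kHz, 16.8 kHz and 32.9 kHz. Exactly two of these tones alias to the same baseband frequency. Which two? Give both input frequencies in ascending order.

fs/2 = 5.1 kHz.
34.9 kHz mod fs = 4.3 kHz.
4.3 kHz ≤ fs/2 = 5.1 kHz, appears at 4.3 kHz.
14.9 kHz mod fs = 4.7 kHz.
4.7 kHz ≤ fs/2 = 5.1 kHz, appears at 4.7 kHz.
24 kHz mod fs = 3.6 kHz.
3.6 kHz ≤ fs/2 = 5.1 kHz, appears at 3.6 kHz.
16.8 kHz mod fs = 6.6 kHz.
6.6 kHz > fs/2 = 5.1 kHz, folds to fs − 6.6 kHz = 3.6 kHz.
32.9 kHz mod fs = 2.3 kHz.
2.3 kHz ≤ fs/2 = 5.1 kHz, appears at 2.3 kHz.
16.8 kHz and 24 kHz both map to 3.6 kHz.

16.8 kHz, 24 kHz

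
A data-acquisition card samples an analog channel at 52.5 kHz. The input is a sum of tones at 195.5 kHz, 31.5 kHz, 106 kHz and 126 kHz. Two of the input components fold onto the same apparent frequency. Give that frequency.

fs/2 = 26.25 kHz.
195.5 kHz mod fs = 38 kHz.
38 kHz > fs/2 = 26.25 kHz, folds to fs − 38 kHz = 14.5 kHz.
31.5 kHz > fs/2 = 26.25 kHz, folds to fs − 31.5 kHz = 21 kHz.
106 kHz mod fs = 1 kHz.
1 kHz ≤ fs/2 = 26.25 kHz, appears at 1 kHz.
126 kHz mod fs = 21 kHz.
21 kHz ≤ fs/2 = 26.25 kHz, appears at 21 kHz.
31.5 kHz and 126 kHz both map to 21 kHz.

21 kHz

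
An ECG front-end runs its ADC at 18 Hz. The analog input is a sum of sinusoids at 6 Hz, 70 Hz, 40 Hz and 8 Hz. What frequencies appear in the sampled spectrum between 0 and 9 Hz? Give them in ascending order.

2 Hz, 4 Hz, 6 Hz, 8 Hz

fs/2 = 9 Hz.
6 Hz ≤ fs/2 = 9 Hz, passes unchanged.
70 Hz mod fs = 16 Hz.
16 Hz > fs/2 = 9 Hz, folds to fs − 16 Hz = 2 Hz.
40 Hz mod fs = 4 Hz.
4 Hz ≤ fs/2 = 9 Hz, appears at 4 Hz.
8 Hz ≤ fs/2 = 9 Hz, passes unchanged.
Distinct values: {2 Hz, 4 Hz, 6 Hz, 8 Hz}.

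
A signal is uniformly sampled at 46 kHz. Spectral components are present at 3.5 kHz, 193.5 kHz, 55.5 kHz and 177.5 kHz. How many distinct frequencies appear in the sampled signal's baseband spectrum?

fs/2 = 23 kHz.
3.5 kHz ≤ fs/2 = 23 kHz, passes unchanged.
193.5 kHz mod fs = 9.5 kHz.
9.5 kHz ≤ fs/2 = 23 kHz, appears at 9.5 kHz.
55.5 kHz mod fs = 9.5 kHz.
9.5 kHz ≤ fs/2 = 23 kHz, appears at 9.5 kHz.
177.5 kHz mod fs = 39.5 kHz.
39.5 kHz > fs/2 = 23 kHz, folds to fs − 39.5 kHz = 6.5 kHz.
Distinct values: {3.5 kHz, 6.5 kHz, 9.5 kHz} → 3.

3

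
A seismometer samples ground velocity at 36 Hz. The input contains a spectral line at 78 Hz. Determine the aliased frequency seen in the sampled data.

78 Hz mod fs = 6 Hz.
6 Hz ≤ fs/2 = 18 Hz, appears at 6 Hz.

6 Hz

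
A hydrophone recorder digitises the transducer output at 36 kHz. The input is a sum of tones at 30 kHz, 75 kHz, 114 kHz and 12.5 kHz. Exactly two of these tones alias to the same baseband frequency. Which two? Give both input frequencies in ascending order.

fs/2 = 18 kHz.
30 kHz > fs/2 = 18 kHz, folds to fs − 30 kHz = 6 kHz.
75 kHz mod fs = 3 kHz.
3 kHz ≤ fs/2 = 18 kHz, appears at 3 kHz.
114 kHz mod fs = 6 kHz.
6 kHz ≤ fs/2 = 18 kHz, appears at 6 kHz.
12.5 kHz ≤ fs/2 = 18 kHz, passes unchanged.
30 kHz and 114 kHz both map to 6 kHz.

30 kHz, 114 kHz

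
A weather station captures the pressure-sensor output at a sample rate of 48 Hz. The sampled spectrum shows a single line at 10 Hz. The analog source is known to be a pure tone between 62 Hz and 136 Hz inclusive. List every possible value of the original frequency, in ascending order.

Frequencies that alias to 10 Hz are k·fs ± 10 Hz for integer k ≥ 0.
k=0: 10 Hz.
k=1: 38 Hz, 58 Hz.
k=2: 86 Hz, 106 Hz.
k=3: 134 Hz, 154 Hz.
k=4: 182 Hz, 202 Hz.
Within [62 Hz, 136 Hz]: 86 Hz, 106 Hz, 134 Hz.

86 Hz, 106 Hz, 134 Hz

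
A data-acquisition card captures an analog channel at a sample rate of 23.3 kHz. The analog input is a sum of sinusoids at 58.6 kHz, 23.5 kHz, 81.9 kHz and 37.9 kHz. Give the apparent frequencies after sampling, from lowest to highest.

fs/2 = 11.65 kHz.
58.6 kHz mod fs = 12 kHz.
12 kHz > fs/2 = 11.65 kHz, folds to fs − 12 kHz = 11.3 kHz.
23.5 kHz mod fs = 0.2 kHz.
0.2 kHz ≤ fs/2 = 11.65 kHz, appears at 0.2 kHz.
81.9 kHz mod fs = 12 kHz.
12 kHz > fs/2 = 11.65 kHz, folds to fs − 12 kHz = 11.3 kHz.
37.9 kHz mod fs = 14.6 kHz.
14.6 kHz > fs/2 = 11.65 kHz, folds to fs − 14.6 kHz = 8.7 kHz.
Distinct values: {0.2 kHz, 8.7 kHz, 11.3 kHz}.

0.2 kHz, 8.7 kHz, 11.3 kHz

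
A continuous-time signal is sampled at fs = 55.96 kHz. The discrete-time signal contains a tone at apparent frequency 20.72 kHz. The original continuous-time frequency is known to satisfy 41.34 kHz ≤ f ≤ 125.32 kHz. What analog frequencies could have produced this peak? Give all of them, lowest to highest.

Frequencies that alias to 20.72 kHz are k·fs ± 20.72 kHz for integer k ≥ 0.
k=0: 20.72 kHz.
k=1: 35.24 kHz, 76.68 kHz.
k=2: 91.2 kHz, 132.64 kHz.
k=3: 147.16 kHz, 188.6 kHz.
Within [41.34 kHz, 125.32 kHz]: 76.68 kHz, 91.2 kHz.

76.68 kHz, 91.2 kHz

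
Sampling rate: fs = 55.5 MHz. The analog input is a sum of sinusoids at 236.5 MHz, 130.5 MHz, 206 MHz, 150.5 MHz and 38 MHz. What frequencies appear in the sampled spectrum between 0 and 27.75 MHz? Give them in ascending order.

fs/2 = 27.75 MHz.
236.5 MHz mod fs = 14.5 MHz.
14.5 MHz ≤ fs/2 = 27.75 MHz, appears at 14.5 MHz.
130.5 MHz mod fs = 19.5 MHz.
19.5 MHz ≤ fs/2 = 27.75 MHz, appears at 19.5 MHz.
206 MHz mod fs = 39.5 MHz.
39.5 MHz > fs/2 = 27.75 MHz, folds to fs − 39.5 MHz = 16 MHz.
150.5 MHz mod fs = 39.5 MHz.
39.5 MHz > fs/2 = 27.75 MHz, folds to fs − 39.5 MHz = 16 MHz.
38 MHz > fs/2 = 27.75 MHz, folds to fs − 38 MHz = 17.5 MHz.
Distinct values: {14.5 MHz, 16 MHz, 17.5 MHz, 19.5 MHz}.

14.5 MHz, 16 MHz, 17.5 MHz, 19.5 MHz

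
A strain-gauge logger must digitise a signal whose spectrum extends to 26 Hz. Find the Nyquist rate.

Nyquist rate = 2 × 26 Hz = 52 Hz.

52 Hz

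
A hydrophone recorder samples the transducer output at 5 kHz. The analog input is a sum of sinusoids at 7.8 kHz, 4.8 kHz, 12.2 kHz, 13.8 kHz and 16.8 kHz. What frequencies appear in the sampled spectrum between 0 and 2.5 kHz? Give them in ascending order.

0.2 kHz, 1.2 kHz, 1.8 kHz, 2.2 kHz

fs/2 = 2.5 kHz.
7.8 kHz mod fs = 2.8 kHz.
2.8 kHz > fs/2 = 2.5 kHz, folds to fs − 2.8 kHz = 2.2 kHz.
4.8 kHz > fs/2 = 2.5 kHz, folds to fs − 4.8 kHz = 0.2 kHz.
12.2 kHz mod fs = 2.2 kHz.
2.2 kHz ≤ fs/2 = 2.5 kHz, appears at 2.2 kHz.
13.8 kHz mod fs = 3.8 kHz.
3.8 kHz > fs/2 = 2.5 kHz, folds to fs − 3.8 kHz = 1.2 kHz.
16.8 kHz mod fs = 1.8 kHz.
1.8 kHz ≤ fs/2 = 2.5 kHz, appears at 1.8 kHz.
Distinct values: {0.2 kHz, 1.2 kHz, 1.8 kHz, 2.2 kHz}.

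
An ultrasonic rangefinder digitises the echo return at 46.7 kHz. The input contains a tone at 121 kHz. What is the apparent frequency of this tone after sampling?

19.1 kHz

121 kHz mod fs = 27.6 kHz.
27.6 kHz > fs/2 = 23.35 kHz, folds to fs − 27.6 kHz = 19.1 kHz.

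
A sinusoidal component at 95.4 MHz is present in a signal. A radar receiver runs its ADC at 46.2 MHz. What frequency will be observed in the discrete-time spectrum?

3 MHz

95.4 MHz mod fs = 3 MHz.
3 MHz ≤ fs/2 = 23.1 MHz, appears at 3 MHz.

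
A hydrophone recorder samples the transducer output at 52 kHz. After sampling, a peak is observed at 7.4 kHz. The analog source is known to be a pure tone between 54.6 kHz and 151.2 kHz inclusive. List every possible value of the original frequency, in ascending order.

Frequencies that alias to 7.4 kHz are k·fs ± 7.4 kHz for integer k ≥ 0.
k=0: 7.4 kHz.
k=1: 44.6 kHz, 59.4 kHz.
k=2: 96.6 kHz, 111.4 kHz.
k=3: 148.6 kHz, 163.4 kHz.
k=4: 200.6 kHz, 215.4 kHz.
Within [54.6 kHz, 151.2 kHz]: 59.4 kHz, 96.6 kHz, 111.4 kHz, 148.6 kHz.

59.4 kHz, 96.6 kHz, 111.4 kHz, 148.6 kHz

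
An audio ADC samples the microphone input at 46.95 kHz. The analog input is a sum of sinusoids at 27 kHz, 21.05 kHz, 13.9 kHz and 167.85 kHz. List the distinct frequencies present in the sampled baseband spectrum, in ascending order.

fs/2 = 23.475 kHz.
27 kHz > fs/2 = 23.475 kHz, folds to fs − 27 kHz = 19.95 kHz.
21.05 kHz ≤ fs/2 = 23.475 kHz, passes unchanged.
13.9 kHz ≤ fs/2 = 23.475 kHz, passes unchanged.
167.85 kHz mod fs = 27 kHz.
27 kHz > fs/2 = 23.475 kHz, folds to fs − 27 kHz = 19.95 kHz.
Distinct values: {13.9 kHz, 19.95 kHz, 21.05 kHz}.

13.9 kHz, 19.95 kHz, 21.05 kHz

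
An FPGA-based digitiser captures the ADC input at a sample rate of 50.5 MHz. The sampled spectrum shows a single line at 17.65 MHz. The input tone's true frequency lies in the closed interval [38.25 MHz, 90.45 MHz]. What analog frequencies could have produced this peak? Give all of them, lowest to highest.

68.15 MHz, 83.35 MHz

Frequencies that alias to 17.65 MHz are k·fs ± 17.65 MHz for integer k ≥ 0.
k=0: 17.65 MHz.
k=1: 32.85 MHz, 68.15 MHz.
k=2: 83.35 MHz, 118.65 MHz.
k=3: 133.85 MHz, 169.15 MHz.
Within [38.25 MHz, 90.45 MHz]: 68.15 MHz, 83.35 MHz.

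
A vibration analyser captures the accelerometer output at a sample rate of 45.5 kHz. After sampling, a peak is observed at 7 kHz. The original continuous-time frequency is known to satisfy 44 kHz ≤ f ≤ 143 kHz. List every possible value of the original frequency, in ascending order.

52.5 kHz, 84 kHz, 98 kHz, 129.5 kHz

Frequencies that alias to 7 kHz are k·fs ± 7 kHz for integer k ≥ 0.
k=0: 7 kHz.
k=1: 38.5 kHz, 52.5 kHz.
k=2: 84 kHz, 98 kHz.
k=3: 129.5 kHz, 143.5 kHz.
k=4: 175 kHz, 189 kHz.
Within [44 kHz, 143 kHz]: 52.5 kHz, 84 kHz, 98 kHz, 129.5 kHz.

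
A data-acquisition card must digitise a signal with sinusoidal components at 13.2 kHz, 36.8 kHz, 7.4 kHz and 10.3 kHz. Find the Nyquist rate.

Highest-frequency component: 36.8 kHz.
Nyquist rate = 2 × 36.8 kHz = 73.6 kHz.

73.6 kHz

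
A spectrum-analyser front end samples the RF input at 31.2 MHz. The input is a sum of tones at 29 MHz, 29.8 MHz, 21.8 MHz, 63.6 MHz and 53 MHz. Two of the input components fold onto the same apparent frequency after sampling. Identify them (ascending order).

21.8 MHz, 53 MHz

fs/2 = 15.6 MHz.
29 MHz > fs/2 = 15.6 MHz, folds to fs − 29 MHz = 2.2 MHz.
29.8 MHz > fs/2 = 15.6 MHz, folds to fs − 29.8 MHz = 1.4 MHz.
21.8 MHz > fs/2 = 15.6 MHz, folds to fs − 21.8 MHz = 9.4 MHz.
63.6 MHz mod fs = 1.2 MHz.
1.2 MHz ≤ fs/2 = 15.6 MHz, appears at 1.2 MHz.
53 MHz mod fs = 21.8 MHz.
21.8 MHz > fs/2 = 15.6 MHz, folds to fs − 21.8 MHz = 9.4 MHz.
21.8 MHz and 53 MHz both map to 9.4 MHz.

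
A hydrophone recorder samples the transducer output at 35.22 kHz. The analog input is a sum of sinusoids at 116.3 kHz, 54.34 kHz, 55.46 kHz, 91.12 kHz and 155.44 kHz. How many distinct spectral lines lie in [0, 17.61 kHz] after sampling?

fs/2 = 17.61 kHz.
116.3 kHz mod fs = 10.64 kHz.
10.64 kHz ≤ fs/2 = 17.61 kHz, appears at 10.64 kHz.
54.34 kHz mod fs = 19.12 kHz.
19.12 kHz > fs/2 = 17.61 kHz, folds to fs − 19.12 kHz = 16.1 kHz.
55.46 kHz mod fs = 20.24 kHz.
20.24 kHz > fs/2 = 17.61 kHz, folds to fs − 20.24 kHz = 14.98 kHz.
91.12 kHz mod fs = 20.68 kHz.
20.68 kHz > fs/2 = 17.61 kHz, folds to fs − 20.68 kHz = 14.54 kHz.
155.44 kHz mod fs = 14.56 kHz.
14.56 kHz ≤ fs/2 = 17.61 kHz, appears at 14.56 kHz.
Distinct values: {10.64 kHz, 14.54 kHz, 14.56 kHz, 14.98 kHz, 16.1 kHz} → 5.

5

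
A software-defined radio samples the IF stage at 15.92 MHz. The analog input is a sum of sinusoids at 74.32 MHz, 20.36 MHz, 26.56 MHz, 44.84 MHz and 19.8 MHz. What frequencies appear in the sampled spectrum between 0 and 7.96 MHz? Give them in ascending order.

2.92 MHz, 3.88 MHz, 4.44 MHz, 5.28 MHz

fs/2 = 7.96 MHz.
74.32 MHz mod fs = 10.64 MHz.
10.64 MHz > fs/2 = 7.96 MHz, folds to fs − 10.64 MHz = 5.28 MHz.
20.36 MHz mod fs = 4.44 MHz.
4.44 MHz ≤ fs/2 = 7.96 MHz, appears at 4.44 MHz.
26.56 MHz mod fs = 10.64 MHz.
10.64 MHz > fs/2 = 7.96 MHz, folds to fs − 10.64 MHz = 5.28 MHz.
44.84 MHz mod fs = 13 MHz.
13 MHz > fs/2 = 7.96 MHz, folds to fs − 13 MHz = 2.92 MHz.
19.8 MHz mod fs = 3.88 MHz.
3.88 MHz ≤ fs/2 = 7.96 MHz, appears at 3.88 MHz.
Distinct values: {2.92 MHz, 3.88 MHz, 4.44 MHz, 5.28 MHz}.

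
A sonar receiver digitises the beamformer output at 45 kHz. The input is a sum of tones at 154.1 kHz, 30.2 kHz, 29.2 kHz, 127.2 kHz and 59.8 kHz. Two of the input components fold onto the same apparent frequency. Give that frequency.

14.8 kHz

fs/2 = 22.5 kHz.
154.1 kHz mod fs = 19.1 kHz.
19.1 kHz ≤ fs/2 = 22.5 kHz, appears at 19.1 kHz.
30.2 kHz > fs/2 = 22.5 kHz, folds to fs − 30.2 kHz = 14.8 kHz.
29.2 kHz > fs/2 = 22.5 kHz, folds to fs − 29.2 kHz = 15.8 kHz.
127.2 kHz mod fs = 37.2 kHz.
37.2 kHz > fs/2 = 22.5 kHz, folds to fs − 37.2 kHz = 7.8 kHz.
59.8 kHz mod fs = 14.8 kHz.
14.8 kHz ≤ fs/2 = 22.5 kHz, appears at 14.8 kHz.
30.2 kHz and 59.8 kHz both map to 14.8 kHz.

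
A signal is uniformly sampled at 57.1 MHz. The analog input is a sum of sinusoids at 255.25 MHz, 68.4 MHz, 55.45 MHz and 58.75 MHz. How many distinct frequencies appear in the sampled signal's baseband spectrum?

3

fs/2 = 28.55 MHz.
255.25 MHz mod fs = 26.85 MHz.
26.85 MHz ≤ fs/2 = 28.55 MHz, appears at 26.85 MHz.
68.4 MHz mod fs = 11.3 MHz.
11.3 MHz ≤ fs/2 = 28.55 MHz, appears at 11.3 MHz.
55.45 MHz > fs/2 = 28.55 MHz, folds to fs − 55.45 MHz = 1.65 MHz.
58.75 MHz mod fs = 1.65 MHz.
1.65 MHz ≤ fs/2 = 28.55 MHz, appears at 1.65 MHz.
Distinct values: {1.65 MHz, 11.3 MHz, 26.85 MHz} → 3.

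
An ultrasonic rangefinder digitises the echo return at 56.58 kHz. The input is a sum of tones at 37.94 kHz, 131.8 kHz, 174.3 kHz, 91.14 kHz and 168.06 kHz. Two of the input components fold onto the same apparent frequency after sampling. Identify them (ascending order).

37.94 kHz, 131.8 kHz

fs/2 = 28.29 kHz.
37.94 kHz > fs/2 = 28.29 kHz, folds to fs − 37.94 kHz = 18.64 kHz.
131.8 kHz mod fs = 18.64 kHz.
18.64 kHz ≤ fs/2 = 28.29 kHz, appears at 18.64 kHz.
174.3 kHz mod fs = 4.56 kHz.
4.56 kHz ≤ fs/2 = 28.29 kHz, appears at 4.56 kHz.
91.14 kHz mod fs = 34.56 kHz.
34.56 kHz > fs/2 = 28.29 kHz, folds to fs − 34.56 kHz = 22.02 kHz.
168.06 kHz mod fs = 54.9 kHz.
54.9 kHz > fs/2 = 28.29 kHz, folds to fs − 54.9 kHz = 1.68 kHz.
37.94 kHz and 131.8 kHz both map to 18.64 kHz.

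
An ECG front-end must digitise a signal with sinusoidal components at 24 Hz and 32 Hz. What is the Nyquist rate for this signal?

64 Hz

Highest-frequency component: 32 Hz.
Nyquist rate = 2 × 32 Hz = 64 Hz.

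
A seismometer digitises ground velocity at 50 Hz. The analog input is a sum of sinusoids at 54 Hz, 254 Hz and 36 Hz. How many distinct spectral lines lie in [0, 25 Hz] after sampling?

2

fs/2 = 25 Hz.
54 Hz mod fs = 4 Hz.
4 Hz ≤ fs/2 = 25 Hz, appears at 4 Hz.
254 Hz mod fs = 4 Hz.
4 Hz ≤ fs/2 = 25 Hz, appears at 4 Hz.
36 Hz > fs/2 = 25 Hz, folds to fs − 36 Hz = 14 Hz.
Distinct values: {4 Hz, 14 Hz} → 2.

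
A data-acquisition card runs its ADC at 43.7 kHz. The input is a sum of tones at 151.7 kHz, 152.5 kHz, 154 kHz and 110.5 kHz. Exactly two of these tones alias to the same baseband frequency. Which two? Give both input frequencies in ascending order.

110.5 kHz, 151.7 kHz

fs/2 = 21.85 kHz.
151.7 kHz mod fs = 20.6 kHz.
20.6 kHz ≤ fs/2 = 21.85 kHz, appears at 20.6 kHz.
152.5 kHz mod fs = 21.4 kHz.
21.4 kHz ≤ fs/2 = 21.85 kHz, appears at 21.4 kHz.
154 kHz mod fs = 22.9 kHz.
22.9 kHz > fs/2 = 21.85 kHz, folds to fs − 22.9 kHz = 20.8 kHz.
110.5 kHz mod fs = 23.1 kHz.
23.1 kHz > fs/2 = 21.85 kHz, folds to fs − 23.1 kHz = 20.6 kHz.
110.5 kHz and 151.7 kHz both map to 20.6 kHz.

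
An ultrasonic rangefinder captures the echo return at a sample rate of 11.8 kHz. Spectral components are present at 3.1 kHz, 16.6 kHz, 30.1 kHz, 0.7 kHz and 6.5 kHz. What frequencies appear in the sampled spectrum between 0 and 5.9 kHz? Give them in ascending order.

fs/2 = 5.9 kHz.
3.1 kHz ≤ fs/2 = 5.9 kHz, passes unchanged.
16.6 kHz mod fs = 4.8 kHz.
4.8 kHz ≤ fs/2 = 5.9 kHz, appears at 4.8 kHz.
30.1 kHz mod fs = 6.5 kHz.
6.5 kHz > fs/2 = 5.9 kHz, folds to fs − 6.5 kHz = 5.3 kHz.
0.7 kHz ≤ fs/2 = 5.9 kHz, passes unchanged.
6.5 kHz > fs/2 = 5.9 kHz, folds to fs − 6.5 kHz = 5.3 kHz.
Distinct values: {0.7 kHz, 3.1 kHz, 4.8 kHz, 5.3 kHz}.

0.7 kHz, 3.1 kHz, 4.8 kHz, 5.3 kHz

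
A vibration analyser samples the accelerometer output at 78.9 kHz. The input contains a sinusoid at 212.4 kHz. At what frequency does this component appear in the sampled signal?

24.3 kHz

212.4 kHz mod fs = 54.6 kHz.
54.6 kHz > fs/2 = 39.45 kHz, folds to fs − 54.6 kHz = 24.3 kHz.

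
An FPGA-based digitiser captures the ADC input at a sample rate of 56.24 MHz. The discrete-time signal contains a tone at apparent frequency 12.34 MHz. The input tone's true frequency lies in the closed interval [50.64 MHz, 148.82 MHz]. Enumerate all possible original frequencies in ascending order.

68.58 MHz, 100.14 MHz, 124.82 MHz

Frequencies that alias to 12.34 MHz are k·fs ± 12.34 MHz for integer k ≥ 0.
k=0: 12.34 MHz.
k=1: 43.9 MHz, 68.58 MHz.
k=2: 100.14 MHz, 124.82 MHz.
k=3: 156.38 MHz, 181.06 MHz.
Within [50.64 MHz, 148.82 MHz]: 68.58 MHz, 100.14 MHz, 124.82 MHz.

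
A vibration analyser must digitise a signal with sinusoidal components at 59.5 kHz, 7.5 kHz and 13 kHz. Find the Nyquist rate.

Highest-frequency component: 59.5 kHz.
Nyquist rate = 2 × 59.5 kHz = 119 kHz.

119 kHz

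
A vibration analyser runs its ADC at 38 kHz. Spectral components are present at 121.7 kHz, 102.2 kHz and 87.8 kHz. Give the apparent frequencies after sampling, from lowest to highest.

7.7 kHz, 11.8 kHz

fs/2 = 19 kHz.
121.7 kHz mod fs = 7.7 kHz.
7.7 kHz ≤ fs/2 = 19 kHz, appears at 7.7 kHz.
102.2 kHz mod fs = 26.2 kHz.
26.2 kHz > fs/2 = 19 kHz, folds to fs − 26.2 kHz = 11.8 kHz.
87.8 kHz mod fs = 11.8 kHz.
11.8 kHz ≤ fs/2 = 19 kHz, appears at 11.8 kHz.
Distinct values: {7.7 kHz, 11.8 kHz}.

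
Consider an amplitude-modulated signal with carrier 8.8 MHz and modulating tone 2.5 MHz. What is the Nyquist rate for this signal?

22.6 MHz

AM sidebands sit at fc ± fm = 6.3 MHz and 11.3 MHz.
Highest-frequency component: 11.3 MHz.
Nyquist rate = 2 × 11.3 MHz = 22.6 MHz.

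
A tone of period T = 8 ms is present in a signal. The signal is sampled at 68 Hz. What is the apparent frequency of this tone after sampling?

11 Hz

T = 8 ms → f = 1/T = 125 Hz.
125 Hz mod fs = 57 Hz.
57 Hz > fs/2 = 34 Hz, folds to fs − 57 Hz = 11 Hz.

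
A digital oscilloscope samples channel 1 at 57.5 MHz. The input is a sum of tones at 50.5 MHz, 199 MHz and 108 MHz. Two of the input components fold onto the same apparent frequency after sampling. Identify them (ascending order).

50.5 MHz, 108 MHz

fs/2 = 28.75 MHz.
50.5 MHz > fs/2 = 28.75 MHz, folds to fs − 50.5 MHz = 7 MHz.
199 MHz mod fs = 26.5 MHz.
26.5 MHz ≤ fs/2 = 28.75 MHz, appears at 26.5 MHz.
108 MHz mod fs = 50.5 MHz.
50.5 MHz > fs/2 = 28.75 MHz, folds to fs − 50.5 MHz = 7 MHz.
50.5 MHz and 108 MHz both map to 7 MHz.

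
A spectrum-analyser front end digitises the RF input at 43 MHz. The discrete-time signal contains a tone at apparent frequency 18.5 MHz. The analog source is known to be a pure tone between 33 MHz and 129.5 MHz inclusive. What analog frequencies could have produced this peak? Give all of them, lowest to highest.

61.5 MHz, 67.5 MHz, 104.5 MHz, 110.5 MHz

Frequencies that alias to 18.5 MHz are k·fs ± 18.5 MHz for integer k ≥ 0.
k=0: 18.5 MHz.
k=1: 24.5 MHz, 61.5 MHz.
k=2: 67.5 MHz, 104.5 MHz.
k=3: 110.5 MHz, 147.5 MHz.
k=4: 153.5 MHz, 190.5 MHz.
Within [33 MHz, 129.5 MHz]: 61.5 MHz, 67.5 MHz, 104.5 MHz, 110.5 MHz.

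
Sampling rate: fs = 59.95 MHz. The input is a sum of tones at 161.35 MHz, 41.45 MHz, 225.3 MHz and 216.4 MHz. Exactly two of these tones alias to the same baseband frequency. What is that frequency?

18.5 MHz

fs/2 = 29.975 MHz.
161.35 MHz mod fs = 41.45 MHz.
41.45 MHz > fs/2 = 29.975 MHz, folds to fs − 41.45 MHz = 18.5 MHz.
41.45 MHz > fs/2 = 29.975 MHz, folds to fs − 41.45 MHz = 18.5 MHz.
225.3 MHz mod fs = 45.45 MHz.
45.45 MHz > fs/2 = 29.975 MHz, folds to fs − 45.45 MHz = 14.5 MHz.
216.4 MHz mod fs = 36.55 MHz.
36.55 MHz > fs/2 = 29.975 MHz, folds to fs − 36.55 MHz = 23.4 MHz.
41.45 MHz and 161.35 MHz both map to 18.5 MHz.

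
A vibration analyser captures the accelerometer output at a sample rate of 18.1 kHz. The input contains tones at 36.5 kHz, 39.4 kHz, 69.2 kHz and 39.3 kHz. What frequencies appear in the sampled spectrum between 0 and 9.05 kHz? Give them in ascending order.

0.3 kHz, 3.1 kHz, 3.2 kHz

fs/2 = 9.05 kHz.
36.5 kHz mod fs = 0.3 kHz.
0.3 kHz ≤ fs/2 = 9.05 kHz, appears at 0.3 kHz.
39.4 kHz mod fs = 3.2 kHz.
3.2 kHz ≤ fs/2 = 9.05 kHz, appears at 3.2 kHz.
69.2 kHz mod fs = 14.9 kHz.
14.9 kHz > fs/2 = 9.05 kHz, folds to fs − 14.9 kHz = 3.2 kHz.
39.3 kHz mod fs = 3.1 kHz.
3.1 kHz ≤ fs/2 = 9.05 kHz, appears at 3.1 kHz.
Distinct values: {0.3 kHz, 3.1 kHz, 3.2 kHz}.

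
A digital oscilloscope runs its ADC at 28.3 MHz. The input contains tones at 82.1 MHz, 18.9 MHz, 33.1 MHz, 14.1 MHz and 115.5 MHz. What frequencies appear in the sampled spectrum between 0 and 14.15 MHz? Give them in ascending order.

fs/2 = 14.15 MHz.
82.1 MHz mod fs = 25.5 MHz.
25.5 MHz > fs/2 = 14.15 MHz, folds to fs − 25.5 MHz = 2.8 MHz.
18.9 MHz > fs/2 = 14.15 MHz, folds to fs − 18.9 MHz = 9.4 MHz.
33.1 MHz mod fs = 4.8 MHz.
4.8 MHz ≤ fs/2 = 14.15 MHz, appears at 4.8 MHz.
14.1 MHz ≤ fs/2 = 14.15 MHz, passes unchanged.
115.5 MHz mod fs = 2.3 MHz.
2.3 MHz ≤ fs/2 = 14.15 MHz, appears at 2.3 MHz.
Distinct values: {2.3 MHz, 2.8 MHz, 4.8 MHz, 9.4 MHz, 14.1 MHz}.

2.3 MHz, 2.8 MHz, 4.8 MHz, 9.4 MHz, 14.1 MHz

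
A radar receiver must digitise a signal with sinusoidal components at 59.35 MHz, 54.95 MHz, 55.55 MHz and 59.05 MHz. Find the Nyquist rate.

Highest-frequency component: 59.35 MHz.
Nyquist rate = 2 × 59.35 MHz = 118.7 MHz.

118.7 MHz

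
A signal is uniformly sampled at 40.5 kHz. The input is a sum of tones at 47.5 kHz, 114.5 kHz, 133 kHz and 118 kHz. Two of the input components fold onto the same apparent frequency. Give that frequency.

fs/2 = 20.25 kHz.
47.5 kHz mod fs = 7 kHz.
7 kHz ≤ fs/2 = 20.25 kHz, appears at 7 kHz.
114.5 kHz mod fs = 33.5 kHz.
33.5 kHz > fs/2 = 20.25 kHz, folds to fs − 33.5 kHz = 7 kHz.
133 kHz mod fs = 11.5 kHz.
11.5 kHz ≤ fs/2 = 20.25 kHz, appears at 11.5 kHz.
118 kHz mod fs = 37 kHz.
37 kHz > fs/2 = 20.25 kHz, folds to fs − 37 kHz = 3.5 kHz.
47.5 kHz and 114.5 kHz both map to 7 kHz.

7 kHz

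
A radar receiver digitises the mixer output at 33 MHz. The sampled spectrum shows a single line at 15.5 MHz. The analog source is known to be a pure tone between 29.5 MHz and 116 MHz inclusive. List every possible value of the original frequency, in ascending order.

48.5 MHz, 50.5 MHz, 81.5 MHz, 83.5 MHz, 114.5 MHz

Frequencies that alias to 15.5 MHz are k·fs ± 15.5 MHz for integer k ≥ 0.
k=0: 15.5 MHz.
k=1: 17.5 MHz, 48.5 MHz.
k=2: 50.5 MHz, 81.5 MHz.
k=3: 83.5 MHz, 114.5 MHz.
k=4: 116.5 MHz, 147.5 MHz.
Within [29.5 MHz, 116 MHz]: 48.5 MHz, 50.5 MHz, 81.5 MHz, 83.5 MHz, 114.5 MHz.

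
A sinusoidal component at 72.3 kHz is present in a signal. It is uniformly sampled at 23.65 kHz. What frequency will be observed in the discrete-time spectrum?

72.3 kHz mod fs = 1.35 kHz.
1.35 kHz ≤ fs/2 = 11.825 kHz, appears at 1.35 kHz.

1.35 kHz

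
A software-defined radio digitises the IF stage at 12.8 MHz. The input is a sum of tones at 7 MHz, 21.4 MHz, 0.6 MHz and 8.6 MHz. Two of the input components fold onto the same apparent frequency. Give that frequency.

fs/2 = 6.4 MHz.
7 MHz > fs/2 = 6.4 MHz, folds to fs − 7 MHz = 5.8 MHz.
21.4 MHz mod fs = 8.6 MHz.
8.6 MHz > fs/2 = 6.4 MHz, folds to fs − 8.6 MHz = 4.2 MHz.
0.6 MHz ≤ fs/2 = 6.4 MHz, passes unchanged.
8.6 MHz > fs/2 = 6.4 MHz, folds to fs − 8.6 MHz = 4.2 MHz.
8.6 MHz and 21.4 MHz both map to 4.2 MHz.

4.2 MHz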